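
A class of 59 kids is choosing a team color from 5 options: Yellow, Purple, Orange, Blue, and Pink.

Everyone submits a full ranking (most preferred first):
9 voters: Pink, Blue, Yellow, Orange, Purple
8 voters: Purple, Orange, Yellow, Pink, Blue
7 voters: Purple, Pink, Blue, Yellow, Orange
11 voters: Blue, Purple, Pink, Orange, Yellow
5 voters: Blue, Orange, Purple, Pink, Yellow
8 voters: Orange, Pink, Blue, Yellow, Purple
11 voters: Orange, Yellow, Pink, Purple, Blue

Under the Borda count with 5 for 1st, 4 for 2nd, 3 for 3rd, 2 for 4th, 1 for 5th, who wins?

Pink

Yellow: 9×3 + 8×3 + 7×2 + 11×1 + 5×1 + 8×2 + 11×4 = 141
Purple: 9×1 + 8×5 + 7×5 + 11×4 + 5×3 + 8×1 + 11×2 = 173
Orange: 9×2 + 8×4 + 7×1 + 11×2 + 5×4 + 8×5 + 11×5 = 194
Blue: 9×4 + 8×1 + 7×3 + 11×5 + 5×5 + 8×3 + 11×1 = 180
Pink: 9×5 + 8×2 + 7×4 + 11×3 + 5×2 + 8×4 + 11×3 = 197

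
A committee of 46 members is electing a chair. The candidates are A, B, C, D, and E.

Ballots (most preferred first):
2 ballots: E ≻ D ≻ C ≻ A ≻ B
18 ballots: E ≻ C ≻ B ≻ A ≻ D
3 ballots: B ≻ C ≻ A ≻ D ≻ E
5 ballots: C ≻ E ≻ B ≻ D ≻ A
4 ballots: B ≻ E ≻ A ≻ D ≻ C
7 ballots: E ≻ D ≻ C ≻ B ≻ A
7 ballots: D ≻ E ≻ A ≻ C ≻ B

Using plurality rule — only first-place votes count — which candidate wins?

E

First-place votes: A 0, B 7, C 5, D 7, E 27.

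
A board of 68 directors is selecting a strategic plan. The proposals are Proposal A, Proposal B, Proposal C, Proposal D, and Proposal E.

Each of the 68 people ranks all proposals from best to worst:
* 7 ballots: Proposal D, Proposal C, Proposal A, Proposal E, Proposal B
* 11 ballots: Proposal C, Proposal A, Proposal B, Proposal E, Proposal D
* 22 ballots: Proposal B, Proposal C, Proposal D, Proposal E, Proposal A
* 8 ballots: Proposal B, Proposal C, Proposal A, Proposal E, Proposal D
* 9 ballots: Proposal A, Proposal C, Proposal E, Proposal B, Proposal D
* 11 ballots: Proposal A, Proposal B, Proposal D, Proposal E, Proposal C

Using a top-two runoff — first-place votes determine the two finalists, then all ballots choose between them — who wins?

Round 1 first-place votes: Proposal A 20, Proposal B 30, Proposal C 11, Proposal D 7, Proposal E 0. Proposal B and Proposal A advance.
Runoff: Proposal B is ranked above Proposal A on 30 ballots, Proposal A above Proposal B on 38.

Proposal A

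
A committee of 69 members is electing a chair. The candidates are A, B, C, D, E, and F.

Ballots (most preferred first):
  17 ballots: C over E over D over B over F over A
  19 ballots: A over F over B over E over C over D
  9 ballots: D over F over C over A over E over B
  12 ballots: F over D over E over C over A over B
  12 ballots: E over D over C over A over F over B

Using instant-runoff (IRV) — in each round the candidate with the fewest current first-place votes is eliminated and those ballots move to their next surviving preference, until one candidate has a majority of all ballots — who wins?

Round 1: A 19, B 0, C 17, D 9, E 12, F 12. B eliminated.
Round 2: A 19, C 17, D 9, E 12, F 12. D eliminated.
Round 3: A 19, C 17, E 12, F 21. E eliminated.
Round 4: A 19, C 29, F 21. A eliminated.
Round 5: C 29, F 40. F has a majority (≥35).

F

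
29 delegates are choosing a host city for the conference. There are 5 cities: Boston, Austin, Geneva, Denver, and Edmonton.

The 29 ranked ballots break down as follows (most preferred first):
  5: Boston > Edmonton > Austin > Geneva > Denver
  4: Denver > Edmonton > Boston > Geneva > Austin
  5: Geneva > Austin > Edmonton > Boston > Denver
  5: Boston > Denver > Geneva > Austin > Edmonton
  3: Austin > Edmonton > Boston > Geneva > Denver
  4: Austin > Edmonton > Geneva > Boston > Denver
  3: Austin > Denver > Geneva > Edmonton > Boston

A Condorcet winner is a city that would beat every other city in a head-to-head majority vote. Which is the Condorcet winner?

Austin vs Boston: 15–14
Austin vs Geneva: 15–14
Austin vs Denver: 20–9
Austin vs Edmonton: 20–9
Austin beats every other city.

Austin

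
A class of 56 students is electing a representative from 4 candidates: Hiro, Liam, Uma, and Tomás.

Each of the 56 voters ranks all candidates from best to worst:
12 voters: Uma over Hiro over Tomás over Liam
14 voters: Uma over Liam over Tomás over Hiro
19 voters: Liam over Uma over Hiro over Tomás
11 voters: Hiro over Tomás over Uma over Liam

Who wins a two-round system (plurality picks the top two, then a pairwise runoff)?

Uma

Round 1 first-place votes: Hiro 11, Liam 19, Uma 26, Tomás 0. Uma and Liam advance.
Runoff: Uma is ranked above Liam on 37 ballots, Liam above Uma on 19.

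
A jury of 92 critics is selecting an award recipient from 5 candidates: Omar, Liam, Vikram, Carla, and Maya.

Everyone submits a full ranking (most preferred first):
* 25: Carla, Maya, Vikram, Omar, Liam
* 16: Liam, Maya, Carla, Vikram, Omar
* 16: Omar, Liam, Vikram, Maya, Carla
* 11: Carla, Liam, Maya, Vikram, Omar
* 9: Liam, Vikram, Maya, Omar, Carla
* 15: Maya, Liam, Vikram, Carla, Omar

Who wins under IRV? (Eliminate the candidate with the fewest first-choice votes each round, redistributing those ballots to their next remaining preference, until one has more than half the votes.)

Liam

Round 1: Omar 16, Liam 25, Vikram 0, Carla 36, Maya 15. Vikram eliminated.
Round 2: Omar 16, Liam 25, Carla 36, Maya 15. Maya eliminated.
Round 3: Omar 16, Liam 40, Carla 36. Omar eliminated.
Round 4: Liam 56, Carla 36. Liam has a majority (≥47).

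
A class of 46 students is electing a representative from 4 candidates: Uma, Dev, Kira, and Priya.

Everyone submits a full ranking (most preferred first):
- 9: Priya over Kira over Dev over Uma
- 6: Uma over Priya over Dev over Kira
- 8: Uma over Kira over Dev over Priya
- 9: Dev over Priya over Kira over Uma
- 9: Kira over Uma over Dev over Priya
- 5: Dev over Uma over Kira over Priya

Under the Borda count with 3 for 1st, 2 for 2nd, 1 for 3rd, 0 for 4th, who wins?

Kira

Uma: 9×0 + 6×3 + 8×3 + 9×0 + 9×2 + 5×2 = 70
Dev: 9×1 + 6×1 + 8×1 + 9×3 + 9×1 + 5×3 = 74
Kira: 9×2 + 6×0 + 8×2 + 9×1 + 9×3 + 5×1 = 75
Priya: 9×3 + 6×2 + 8×0 + 9×2 + 9×0 + 5×0 = 57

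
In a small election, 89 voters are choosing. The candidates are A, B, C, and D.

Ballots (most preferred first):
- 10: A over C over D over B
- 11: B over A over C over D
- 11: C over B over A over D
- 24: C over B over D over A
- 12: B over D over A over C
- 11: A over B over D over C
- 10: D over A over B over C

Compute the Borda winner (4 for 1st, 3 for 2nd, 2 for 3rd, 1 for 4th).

B

A: 10×4 + 11×3 + 11×2 + 24×1 + 12×2 + 11×4 + 10×3 = 217
B: 10×1 + 11×4 + 11×3 + 24×3 + 12×4 + 11×3 + 10×2 = 260
C: 10×3 + 11×2 + 11×4 + 24×4 + 12×1 + 11×1 + 10×1 = 225
D: 10×2 + 11×1 + 11×1 + 24×2 + 12×3 + 11×2 + 10×4 = 188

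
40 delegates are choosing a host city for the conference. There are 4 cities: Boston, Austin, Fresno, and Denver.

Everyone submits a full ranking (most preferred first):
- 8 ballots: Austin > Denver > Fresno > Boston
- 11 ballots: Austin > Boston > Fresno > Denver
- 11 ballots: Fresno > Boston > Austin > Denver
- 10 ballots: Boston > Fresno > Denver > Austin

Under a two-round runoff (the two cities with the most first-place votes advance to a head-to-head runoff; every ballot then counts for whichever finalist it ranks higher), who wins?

Fresno

Round 1 first-place votes: Boston 10, Austin 19, Fresno 11, Denver 0. Austin and Fresno advance.
Runoff: Austin is ranked above Fresno on 19 ballots, Fresno above Austin on 21.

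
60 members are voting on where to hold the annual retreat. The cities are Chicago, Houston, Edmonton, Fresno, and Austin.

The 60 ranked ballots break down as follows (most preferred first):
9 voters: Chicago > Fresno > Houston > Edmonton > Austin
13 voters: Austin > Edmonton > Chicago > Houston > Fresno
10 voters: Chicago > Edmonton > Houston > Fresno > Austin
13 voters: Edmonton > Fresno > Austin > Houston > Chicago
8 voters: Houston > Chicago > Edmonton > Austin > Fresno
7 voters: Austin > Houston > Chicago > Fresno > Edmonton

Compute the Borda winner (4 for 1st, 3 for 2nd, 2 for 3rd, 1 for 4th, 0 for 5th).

Edmonton

Chicago: 9×4 + 13×2 + 10×4 + 13×0 + 8×3 + 7×2 = 140
Houston: 9×2 + 13×1 + 10×2 + 13×1 + 8×4 + 7×3 = 117
Edmonton: 9×1 + 13×3 + 10×3 + 13×4 + 8×2 + 7×0 = 146
Fresno: 9×3 + 13×0 + 10×1 + 13×3 + 8×0 + 7×1 = 83
Austin: 9×0 + 13×4 + 10×0 + 13×2 + 8×1 + 7×4 = 114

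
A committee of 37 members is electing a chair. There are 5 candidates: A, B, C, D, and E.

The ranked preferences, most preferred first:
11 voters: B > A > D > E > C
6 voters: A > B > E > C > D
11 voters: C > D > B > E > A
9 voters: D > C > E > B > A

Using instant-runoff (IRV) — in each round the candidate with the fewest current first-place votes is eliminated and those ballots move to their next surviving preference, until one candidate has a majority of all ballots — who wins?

Round 1: A 6, B 11, C 11, D 9, E 0. E eliminated.
Round 2: A 6, B 11, C 11, D 9. A eliminated.
Round 3: B 17, C 11, D 9. D eliminated.
Round 4: B 17, C 20. C has a majority (≥19).

C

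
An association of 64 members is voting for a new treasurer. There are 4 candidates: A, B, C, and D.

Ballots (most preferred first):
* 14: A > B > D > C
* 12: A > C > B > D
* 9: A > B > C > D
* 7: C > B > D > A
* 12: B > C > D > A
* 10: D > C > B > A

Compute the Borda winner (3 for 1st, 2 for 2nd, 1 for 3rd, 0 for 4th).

B

A: 14×3 + 12×3 + 9×3 + 7×0 + 12×0 + 10×0 = 105
B: 14×2 + 12×1 + 9×2 + 7×2 + 12×3 + 10×1 = 118
C: 14×0 + 12×2 + 9×1 + 7×3 + 12×2 + 10×2 = 98
D: 14×1 + 12×0 + 9×0 + 7×1 + 12×1 + 10×3 = 63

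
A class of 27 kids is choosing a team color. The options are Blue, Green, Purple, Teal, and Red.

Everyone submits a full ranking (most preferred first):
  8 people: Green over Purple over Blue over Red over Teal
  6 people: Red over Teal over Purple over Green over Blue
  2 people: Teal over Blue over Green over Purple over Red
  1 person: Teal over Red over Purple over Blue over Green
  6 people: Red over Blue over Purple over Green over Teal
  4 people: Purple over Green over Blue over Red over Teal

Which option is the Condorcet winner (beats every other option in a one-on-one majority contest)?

Purple vs Blue: 19–8
Purple vs Green: 17–10
Purple vs Teal: 18–9
Purple vs Red: 14–13
Purple beats every other option.

Purple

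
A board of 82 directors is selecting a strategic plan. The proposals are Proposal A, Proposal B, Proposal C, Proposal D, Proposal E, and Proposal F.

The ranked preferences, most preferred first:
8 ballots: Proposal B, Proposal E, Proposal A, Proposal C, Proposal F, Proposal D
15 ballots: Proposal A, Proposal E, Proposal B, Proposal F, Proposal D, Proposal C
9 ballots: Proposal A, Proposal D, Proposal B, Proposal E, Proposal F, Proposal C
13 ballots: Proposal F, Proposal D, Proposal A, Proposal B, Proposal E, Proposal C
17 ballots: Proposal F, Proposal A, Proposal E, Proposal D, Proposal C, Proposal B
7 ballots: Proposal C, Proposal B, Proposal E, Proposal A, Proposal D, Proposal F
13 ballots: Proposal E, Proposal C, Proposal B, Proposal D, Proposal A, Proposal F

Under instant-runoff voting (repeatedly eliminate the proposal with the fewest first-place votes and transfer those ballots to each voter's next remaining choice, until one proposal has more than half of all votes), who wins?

Round 1: Proposal A 24, Proposal B 8, Proposal C 7, Proposal D 0, Proposal E 13, Proposal F 30. Proposal D eliminated.
Round 2: Proposal A 24, Proposal B 8, Proposal C 7, Proposal E 13, Proposal F 30. Proposal C eliminated.
Round 3: Proposal A 24, Proposal B 15, Proposal E 13, Proposal F 30. Proposal E eliminated.
Round 4: Proposal A 24, Proposal B 28, Proposal F 30. Proposal A eliminated.
Round 5: Proposal B 52, Proposal F 30. Proposal B has a majority (≥42).

Proposal B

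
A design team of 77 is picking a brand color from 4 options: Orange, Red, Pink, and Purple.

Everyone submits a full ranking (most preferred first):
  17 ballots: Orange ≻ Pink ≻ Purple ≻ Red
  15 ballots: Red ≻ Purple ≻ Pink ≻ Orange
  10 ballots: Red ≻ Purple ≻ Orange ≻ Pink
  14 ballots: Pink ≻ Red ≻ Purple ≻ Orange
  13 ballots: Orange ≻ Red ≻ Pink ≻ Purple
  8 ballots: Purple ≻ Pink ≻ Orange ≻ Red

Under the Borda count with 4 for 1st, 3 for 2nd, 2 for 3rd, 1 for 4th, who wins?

Orange: 17×4 + 15×1 + 10×2 + 14×1 + 13×4 + 8×2 = 185
Red: 17×1 + 15×4 + 10×4 + 14×3 + 13×3 + 8×1 = 206
Pink: 17×3 + 15×2 + 10×1 + 14×4 + 13×2 + 8×3 = 197
Purple: 17×2 + 15×3 + 10×3 + 14×2 + 13×1 + 8×4 = 182

Red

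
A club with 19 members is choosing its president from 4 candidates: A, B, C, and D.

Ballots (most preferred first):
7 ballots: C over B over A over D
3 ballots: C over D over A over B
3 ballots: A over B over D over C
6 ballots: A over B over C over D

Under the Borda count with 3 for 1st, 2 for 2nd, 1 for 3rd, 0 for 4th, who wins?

A: 7×1 + 3×1 + 3×3 + 6×3 = 37
B: 7×2 + 3×0 + 3×2 + 6×2 = 32
C: 7×3 + 3×3 + 3×0 + 6×1 = 36
D: 7×0 + 3×2 + 3×1 + 6×0 = 9

A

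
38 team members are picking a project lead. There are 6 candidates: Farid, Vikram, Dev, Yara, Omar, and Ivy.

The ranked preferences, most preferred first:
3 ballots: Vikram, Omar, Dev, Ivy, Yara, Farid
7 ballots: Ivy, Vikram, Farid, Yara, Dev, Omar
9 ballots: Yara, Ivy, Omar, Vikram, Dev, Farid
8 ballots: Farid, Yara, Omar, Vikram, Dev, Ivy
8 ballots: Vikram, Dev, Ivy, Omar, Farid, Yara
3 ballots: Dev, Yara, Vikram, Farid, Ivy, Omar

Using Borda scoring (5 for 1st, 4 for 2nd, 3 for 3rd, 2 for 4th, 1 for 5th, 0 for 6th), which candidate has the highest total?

Vikram

Farid: 3×0 + 7×3 + 9×0 + 8×5 + 8×1 + 3×2 = 75
Vikram: 3×5 + 7×4 + 9×2 + 8×2 + 8×5 + 3×3 = 126
Dev: 3×3 + 7×1 + 9×1 + 8×1 + 8×4 + 3×5 = 80
Yara: 3×1 + 7×2 + 9×5 + 8×4 + 8×0 + 3×4 = 106
Omar: 3×4 + 7×0 + 9×3 + 8×3 + 8×2 + 3×0 = 79
Ivy: 3×2 + 7×5 + 9×4 + 8×0 + 8×3 + 3×1 = 104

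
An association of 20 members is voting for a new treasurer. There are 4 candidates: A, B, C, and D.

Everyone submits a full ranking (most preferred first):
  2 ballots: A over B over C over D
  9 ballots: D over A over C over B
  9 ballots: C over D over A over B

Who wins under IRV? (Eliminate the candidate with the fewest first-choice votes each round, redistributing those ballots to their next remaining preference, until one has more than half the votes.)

Round 1: A 2, B 0, C 9, D 9. B eliminated.
Round 2: A 2, C 9, D 9. A eliminated.
Round 3: C 11, D 9. C has a majority (≥11).

C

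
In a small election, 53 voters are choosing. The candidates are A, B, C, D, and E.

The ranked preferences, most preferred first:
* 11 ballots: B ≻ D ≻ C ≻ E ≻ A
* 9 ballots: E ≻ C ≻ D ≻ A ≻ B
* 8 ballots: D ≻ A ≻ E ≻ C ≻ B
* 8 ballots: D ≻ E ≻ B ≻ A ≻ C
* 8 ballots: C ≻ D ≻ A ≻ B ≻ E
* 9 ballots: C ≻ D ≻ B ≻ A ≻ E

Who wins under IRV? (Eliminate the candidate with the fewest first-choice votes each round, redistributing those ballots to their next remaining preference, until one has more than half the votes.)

D

Round 1: A 0, B 11, C 17, D 16, E 9. A eliminated.
Round 2: B 11, C 17, D 16, E 9. E eliminated.
Round 3: B 11, C 26, D 16. B eliminated.
Round 4: C 26, D 27. D has a majority (≥27).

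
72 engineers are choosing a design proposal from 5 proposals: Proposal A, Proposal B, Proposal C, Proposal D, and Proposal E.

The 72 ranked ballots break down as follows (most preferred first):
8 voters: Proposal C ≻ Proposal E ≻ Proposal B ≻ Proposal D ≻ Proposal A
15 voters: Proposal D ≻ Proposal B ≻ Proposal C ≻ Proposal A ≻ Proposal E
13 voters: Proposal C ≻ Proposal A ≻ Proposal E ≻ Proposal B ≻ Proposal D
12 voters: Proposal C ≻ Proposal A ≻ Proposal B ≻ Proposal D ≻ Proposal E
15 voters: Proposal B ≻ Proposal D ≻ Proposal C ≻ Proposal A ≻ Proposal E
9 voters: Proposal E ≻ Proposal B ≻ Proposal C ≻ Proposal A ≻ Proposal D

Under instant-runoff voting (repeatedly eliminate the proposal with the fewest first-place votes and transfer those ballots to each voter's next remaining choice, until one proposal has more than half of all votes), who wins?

Round 1: Proposal A 0, Proposal B 15, Proposal C 33, Proposal D 15, Proposal E 9. Proposal A eliminated.
Round 2: Proposal B 15, Proposal C 33, Proposal D 15, Proposal E 9. Proposal E eliminated.
Round 3: Proposal B 24, Proposal C 33, Proposal D 15. Proposal D eliminated.
Round 4: Proposal B 39, Proposal C 33. Proposal B has a majority (≥37).

Proposal B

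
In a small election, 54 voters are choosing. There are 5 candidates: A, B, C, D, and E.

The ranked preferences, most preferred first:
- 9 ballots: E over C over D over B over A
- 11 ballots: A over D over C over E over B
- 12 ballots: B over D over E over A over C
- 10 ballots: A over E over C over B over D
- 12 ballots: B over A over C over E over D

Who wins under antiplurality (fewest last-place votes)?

E

Last-place votes: A 9, B 11, C 12, D 22, E 0.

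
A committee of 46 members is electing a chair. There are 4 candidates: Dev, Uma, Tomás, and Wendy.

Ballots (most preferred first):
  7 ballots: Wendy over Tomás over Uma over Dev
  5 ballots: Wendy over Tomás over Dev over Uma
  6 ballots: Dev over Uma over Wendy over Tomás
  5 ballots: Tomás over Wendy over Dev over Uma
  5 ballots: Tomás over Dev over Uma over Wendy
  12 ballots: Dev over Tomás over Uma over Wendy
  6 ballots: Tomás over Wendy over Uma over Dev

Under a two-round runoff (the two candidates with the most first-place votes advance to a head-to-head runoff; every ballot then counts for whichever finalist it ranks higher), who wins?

Tomás

Round 1 first-place votes: Dev 18, Uma 0, Tomás 16, Wendy 12. Dev and Tomás advance.
Runoff: Dev is ranked above Tomás on 18 ballots, Tomás above Dev on 28.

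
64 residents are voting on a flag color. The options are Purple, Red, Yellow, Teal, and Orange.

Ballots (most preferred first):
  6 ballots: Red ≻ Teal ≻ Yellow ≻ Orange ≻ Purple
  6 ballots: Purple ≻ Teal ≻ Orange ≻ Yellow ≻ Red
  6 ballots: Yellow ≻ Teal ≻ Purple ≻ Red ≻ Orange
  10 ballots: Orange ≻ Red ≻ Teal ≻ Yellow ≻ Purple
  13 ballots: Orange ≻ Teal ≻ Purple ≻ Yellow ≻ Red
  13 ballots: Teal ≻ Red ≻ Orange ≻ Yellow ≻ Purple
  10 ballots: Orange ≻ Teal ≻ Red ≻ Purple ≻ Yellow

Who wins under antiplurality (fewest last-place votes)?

Last-place votes: Purple 29, Red 19, Yellow 10, Teal 0, Orange 6.

Teal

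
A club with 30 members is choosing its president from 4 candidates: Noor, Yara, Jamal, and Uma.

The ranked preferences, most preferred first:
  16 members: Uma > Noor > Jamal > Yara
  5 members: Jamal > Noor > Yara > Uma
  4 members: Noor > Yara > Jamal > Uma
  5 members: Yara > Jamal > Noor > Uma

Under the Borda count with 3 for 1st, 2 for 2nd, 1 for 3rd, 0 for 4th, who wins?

Noor

Noor: 16×2 + 5×2 + 4×3 + 5×1 = 59
Yara: 16×0 + 5×1 + 4×2 + 5×3 = 28
Jamal: 16×1 + 5×3 + 4×1 + 5×2 = 45
Uma: 16×3 + 5×0 + 4×0 + 5×0 = 48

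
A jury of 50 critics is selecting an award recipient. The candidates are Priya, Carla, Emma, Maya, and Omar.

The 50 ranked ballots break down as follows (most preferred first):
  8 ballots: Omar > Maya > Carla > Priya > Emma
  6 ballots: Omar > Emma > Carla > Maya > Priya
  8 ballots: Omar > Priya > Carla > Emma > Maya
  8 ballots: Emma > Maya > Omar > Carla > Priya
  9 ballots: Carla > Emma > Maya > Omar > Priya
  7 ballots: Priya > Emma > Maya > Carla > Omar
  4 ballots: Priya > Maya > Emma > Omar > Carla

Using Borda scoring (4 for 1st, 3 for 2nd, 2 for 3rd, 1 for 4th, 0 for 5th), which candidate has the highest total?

Priya: 8×1 + 6×0 + 8×3 + 8×0 + 9×0 + 7×4 + 4×4 = 76
Carla: 8×2 + 6×2 + 8×2 + 8×1 + 9×4 + 7×1 + 4×0 = 95
Emma: 8×0 + 6×3 + 8×1 + 8×4 + 9×3 + 7×3 + 4×2 = 114
Maya: 8×3 + 6×1 + 8×0 + 8×3 + 9×2 + 7×2 + 4×3 = 98
Omar: 8×4 + 6×4 + 8×4 + 8×2 + 9×1 + 7×0 + 4×1 = 117

Omar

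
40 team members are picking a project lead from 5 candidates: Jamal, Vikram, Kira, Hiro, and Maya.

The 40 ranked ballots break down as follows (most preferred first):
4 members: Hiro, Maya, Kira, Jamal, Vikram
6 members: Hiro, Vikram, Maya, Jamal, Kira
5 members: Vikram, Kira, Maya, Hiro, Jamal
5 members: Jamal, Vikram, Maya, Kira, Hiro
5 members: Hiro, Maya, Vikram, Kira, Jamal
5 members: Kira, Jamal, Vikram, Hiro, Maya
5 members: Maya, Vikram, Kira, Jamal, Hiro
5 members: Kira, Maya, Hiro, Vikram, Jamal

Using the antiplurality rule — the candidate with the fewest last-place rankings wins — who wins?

Last-place votes: Jamal 15, Vikram 4, Kira 6, Hiro 10, Maya 5.

Vikram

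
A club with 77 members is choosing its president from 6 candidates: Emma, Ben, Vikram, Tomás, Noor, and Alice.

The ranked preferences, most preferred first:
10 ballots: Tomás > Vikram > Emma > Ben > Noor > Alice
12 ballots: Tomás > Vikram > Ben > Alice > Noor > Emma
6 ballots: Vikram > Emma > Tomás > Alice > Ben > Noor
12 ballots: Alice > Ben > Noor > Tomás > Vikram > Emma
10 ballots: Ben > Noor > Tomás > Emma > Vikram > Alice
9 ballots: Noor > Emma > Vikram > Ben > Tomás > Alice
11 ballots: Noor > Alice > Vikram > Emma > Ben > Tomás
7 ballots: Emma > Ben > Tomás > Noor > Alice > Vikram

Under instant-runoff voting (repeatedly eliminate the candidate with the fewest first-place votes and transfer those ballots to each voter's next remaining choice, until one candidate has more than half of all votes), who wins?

Round 1: Emma 7, Ben 10, Vikram 6, Tomás 22, Noor 20, Alice 12. Vikram eliminated.
Round 2: Emma 13, Ben 10, Tomás 22, Noor 20, Alice 12. Ben eliminated.
Round 3: Emma 13, Tomás 22, Noor 30, Alice 12. Alice eliminated.
Round 4: Emma 13, Tomás 22, Noor 42. Noor has a majority (≥39).

Noor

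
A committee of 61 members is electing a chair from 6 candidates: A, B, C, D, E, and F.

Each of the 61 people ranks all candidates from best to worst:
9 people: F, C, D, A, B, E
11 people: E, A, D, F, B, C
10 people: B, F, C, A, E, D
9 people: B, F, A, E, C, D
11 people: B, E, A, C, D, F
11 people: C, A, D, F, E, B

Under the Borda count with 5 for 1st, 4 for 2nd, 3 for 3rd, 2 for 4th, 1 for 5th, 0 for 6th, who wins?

A: 9×2 + 11×4 + 10×2 + 9×3 + 11×3 + 11×4 = 186
B: 9×1 + 11×1 + 10×5 + 9×5 + 11×5 + 11×0 = 170
C: 9×4 + 11×0 + 10×3 + 9×1 + 11×2 + 11×5 = 152
D: 9×3 + 11×3 + 10×0 + 9×0 + 11×1 + 11×3 = 104
E: 9×0 + 11×5 + 10×1 + 9×2 + 11×4 + 11×1 = 138
F: 9×5 + 11×2 + 10×4 + 9×4 + 11×0 + 11×2 = 165

A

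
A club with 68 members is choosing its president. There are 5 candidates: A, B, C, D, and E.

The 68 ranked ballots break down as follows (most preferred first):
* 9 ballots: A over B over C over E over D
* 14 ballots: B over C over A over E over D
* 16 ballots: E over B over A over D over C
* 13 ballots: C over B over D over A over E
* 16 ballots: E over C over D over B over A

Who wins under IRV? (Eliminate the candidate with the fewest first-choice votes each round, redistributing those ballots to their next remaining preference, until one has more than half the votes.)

B

Round 1: A 9, B 14, C 13, D 0, E 32. D eliminated.
Round 2: A 9, B 14, C 13, E 32. A eliminated.
Round 3: B 23, C 13, E 32. C eliminated.
Round 4: B 36, E 32. B has a majority (≥35).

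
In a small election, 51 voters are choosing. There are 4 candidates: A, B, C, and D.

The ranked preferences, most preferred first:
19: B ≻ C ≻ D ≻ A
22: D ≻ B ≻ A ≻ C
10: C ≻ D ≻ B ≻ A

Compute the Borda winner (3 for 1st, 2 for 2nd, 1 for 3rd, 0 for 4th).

A: 19×0 + 22×1 + 10×0 = 22
B: 19×3 + 22×2 + 10×1 = 111
C: 19×2 + 22×0 + 10×3 = 68
D: 19×1 + 22×3 + 10×2 = 105

B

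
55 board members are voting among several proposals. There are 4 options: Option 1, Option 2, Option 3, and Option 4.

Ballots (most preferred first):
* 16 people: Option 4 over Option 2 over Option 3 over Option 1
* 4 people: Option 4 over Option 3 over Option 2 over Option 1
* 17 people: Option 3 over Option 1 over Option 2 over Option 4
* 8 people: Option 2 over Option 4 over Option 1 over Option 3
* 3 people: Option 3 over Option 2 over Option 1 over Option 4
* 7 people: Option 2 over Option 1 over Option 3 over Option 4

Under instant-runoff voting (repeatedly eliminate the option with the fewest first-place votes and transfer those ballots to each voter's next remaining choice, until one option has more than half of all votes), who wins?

Option 4

Round 1: Option 1 0, Option 2 15, Option 3 20, Option 4 20. Option 1 eliminated.
Round 2: Option 2 15, Option 3 20, Option 4 20. Option 2 eliminated.
Round 3: Option 3 27, Option 4 28. Option 4 has a majority (≥28).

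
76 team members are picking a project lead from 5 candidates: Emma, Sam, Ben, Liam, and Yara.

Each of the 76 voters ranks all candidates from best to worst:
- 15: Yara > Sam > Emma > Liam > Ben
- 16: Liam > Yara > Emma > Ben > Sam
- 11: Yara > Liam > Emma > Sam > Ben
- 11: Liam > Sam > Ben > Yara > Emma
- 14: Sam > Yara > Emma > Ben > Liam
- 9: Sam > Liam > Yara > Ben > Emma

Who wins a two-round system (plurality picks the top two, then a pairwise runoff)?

Round 1 first-place votes: Emma 0, Sam 23, Ben 0, Liam 27, Yara 26. Liam and Yara advance.
Runoff: Liam is ranked above Yara on 36 ballots, Yara above Liam on 40.

Yara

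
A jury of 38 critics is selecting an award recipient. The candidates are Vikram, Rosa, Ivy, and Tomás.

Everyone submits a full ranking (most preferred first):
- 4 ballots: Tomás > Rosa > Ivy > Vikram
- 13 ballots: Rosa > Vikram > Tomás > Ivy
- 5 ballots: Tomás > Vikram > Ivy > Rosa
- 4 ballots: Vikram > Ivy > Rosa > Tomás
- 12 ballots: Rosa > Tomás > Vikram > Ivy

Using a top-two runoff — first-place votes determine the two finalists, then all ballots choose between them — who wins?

Rosa

Round 1 first-place votes: Vikram 4, Rosa 25, Ivy 0, Tomás 9. Rosa and Tomás advance.
Runoff: Rosa is ranked above Tomás on 29 ballots, Tomás above Rosa on 9.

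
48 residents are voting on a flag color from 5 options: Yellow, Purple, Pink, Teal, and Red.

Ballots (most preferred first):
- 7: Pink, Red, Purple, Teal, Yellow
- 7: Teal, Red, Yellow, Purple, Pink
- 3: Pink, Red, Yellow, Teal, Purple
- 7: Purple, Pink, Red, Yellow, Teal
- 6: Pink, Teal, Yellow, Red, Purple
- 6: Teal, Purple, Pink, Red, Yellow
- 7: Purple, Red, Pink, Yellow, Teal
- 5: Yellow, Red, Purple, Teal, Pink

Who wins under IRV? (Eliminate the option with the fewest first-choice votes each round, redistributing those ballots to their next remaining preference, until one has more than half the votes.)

Round 1: Yellow 5, Purple 14, Pink 16, Teal 13, Red 0. Red eliminated.
Round 2: Yellow 5, Purple 14, Pink 16, Teal 13. Yellow eliminated.
Round 3: Purple 19, Pink 16, Teal 13. Teal eliminated.
Round 4: Purple 32, Pink 16. Purple has a majority (≥25).

Purple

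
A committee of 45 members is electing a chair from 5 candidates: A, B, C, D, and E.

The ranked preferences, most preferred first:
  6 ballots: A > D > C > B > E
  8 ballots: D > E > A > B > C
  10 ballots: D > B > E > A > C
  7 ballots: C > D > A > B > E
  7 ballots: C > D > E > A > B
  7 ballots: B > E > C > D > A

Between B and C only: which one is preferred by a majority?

B

B is ranked above C on 25 ballots; C above B on 20.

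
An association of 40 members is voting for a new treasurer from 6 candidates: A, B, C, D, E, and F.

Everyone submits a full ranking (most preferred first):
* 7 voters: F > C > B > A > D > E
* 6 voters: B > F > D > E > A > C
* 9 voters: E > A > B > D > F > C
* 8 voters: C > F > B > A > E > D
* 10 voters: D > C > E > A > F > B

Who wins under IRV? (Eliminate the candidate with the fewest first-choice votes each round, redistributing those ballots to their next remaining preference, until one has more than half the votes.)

Round 1: A 0, B 6, C 8, D 10, E 9, F 7. A eliminated.
Round 2: B 6, C 8, D 10, E 9, F 7. B eliminated.
Round 3: C 8, D 10, E 9, F 13. C eliminated.
Round 4: D 10, E 9, F 21. F has a majority (≥21).

F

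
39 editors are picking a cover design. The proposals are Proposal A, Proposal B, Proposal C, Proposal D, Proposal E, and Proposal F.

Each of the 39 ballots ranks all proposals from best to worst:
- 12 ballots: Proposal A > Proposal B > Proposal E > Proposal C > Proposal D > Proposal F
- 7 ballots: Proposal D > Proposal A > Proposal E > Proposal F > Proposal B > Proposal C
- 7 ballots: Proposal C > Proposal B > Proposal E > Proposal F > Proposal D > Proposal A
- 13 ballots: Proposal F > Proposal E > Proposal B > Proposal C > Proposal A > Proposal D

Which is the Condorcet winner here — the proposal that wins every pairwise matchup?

Proposal E

Proposal E vs Proposal A: 20–19
Proposal E vs Proposal B: 20–19
Proposal E vs Proposal C: 32–7
Proposal E vs Proposal D: 32–7
Proposal E vs Proposal F: 26–13
Proposal E beats every other proposal.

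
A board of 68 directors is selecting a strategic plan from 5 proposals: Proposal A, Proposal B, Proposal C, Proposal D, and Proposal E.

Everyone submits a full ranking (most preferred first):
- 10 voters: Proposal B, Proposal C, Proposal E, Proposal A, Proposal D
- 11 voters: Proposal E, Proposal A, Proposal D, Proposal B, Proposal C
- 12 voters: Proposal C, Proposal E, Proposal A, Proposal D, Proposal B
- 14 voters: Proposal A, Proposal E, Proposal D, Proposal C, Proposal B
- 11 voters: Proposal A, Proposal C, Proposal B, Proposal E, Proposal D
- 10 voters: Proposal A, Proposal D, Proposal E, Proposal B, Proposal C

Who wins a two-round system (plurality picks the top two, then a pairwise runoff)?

Proposal A

Round 1 first-place votes: Proposal A 35, Proposal B 10, Proposal C 12, Proposal D 0, Proposal E 11. Proposal A and Proposal C advance.
Runoff: Proposal A is ranked above Proposal C on 46 ballots, Proposal C above Proposal A on 22.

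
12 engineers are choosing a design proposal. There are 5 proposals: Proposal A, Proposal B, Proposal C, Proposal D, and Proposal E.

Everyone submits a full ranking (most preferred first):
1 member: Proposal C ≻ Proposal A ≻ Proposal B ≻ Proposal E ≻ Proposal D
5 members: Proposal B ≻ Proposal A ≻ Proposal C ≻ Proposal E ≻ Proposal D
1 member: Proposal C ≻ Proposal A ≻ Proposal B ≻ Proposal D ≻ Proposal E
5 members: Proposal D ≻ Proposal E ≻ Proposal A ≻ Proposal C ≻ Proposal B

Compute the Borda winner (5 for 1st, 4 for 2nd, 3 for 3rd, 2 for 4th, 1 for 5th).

Proposal A: 1×4 + 5×4 + 1×4 + 5×3 = 43
Proposal B: 1×3 + 5×5 + 1×3 + 5×1 = 36
Proposal C: 1×5 + 5×3 + 1×5 + 5×2 = 35
Proposal D: 1×1 + 5×1 + 1×2 + 5×5 = 33
Proposal E: 1×2 + 5×2 + 1×1 + 5×4 = 33

Proposal A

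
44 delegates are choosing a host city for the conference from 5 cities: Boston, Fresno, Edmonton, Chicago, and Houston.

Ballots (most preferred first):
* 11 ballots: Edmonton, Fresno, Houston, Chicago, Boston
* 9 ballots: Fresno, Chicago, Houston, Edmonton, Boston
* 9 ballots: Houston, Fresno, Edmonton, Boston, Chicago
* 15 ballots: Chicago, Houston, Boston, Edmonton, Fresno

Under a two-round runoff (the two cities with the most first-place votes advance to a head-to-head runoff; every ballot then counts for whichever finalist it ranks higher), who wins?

Chicago

Round 1 first-place votes: Boston 0, Fresno 9, Edmonton 11, Chicago 15, Houston 9. Chicago and Edmonton advance.
Runoff: Chicago is ranked above Edmonton on 24 ballots, Edmonton above Chicago on 20.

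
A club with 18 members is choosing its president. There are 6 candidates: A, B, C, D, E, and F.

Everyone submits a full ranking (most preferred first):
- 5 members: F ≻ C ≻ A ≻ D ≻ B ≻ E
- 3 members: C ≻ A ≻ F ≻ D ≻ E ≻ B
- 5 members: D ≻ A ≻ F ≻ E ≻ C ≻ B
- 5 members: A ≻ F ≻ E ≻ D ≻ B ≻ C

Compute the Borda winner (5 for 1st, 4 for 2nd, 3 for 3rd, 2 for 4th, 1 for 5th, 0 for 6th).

A: 5×3 + 3×4 + 5×4 + 5×5 = 72
B: 5×1 + 3×0 + 5×0 + 5×1 = 10
C: 5×4 + 3×5 + 5×1 + 5×0 = 40
D: 5×2 + 3×2 + 5×5 + 5×2 = 51
E: 5×0 + 3×1 + 5×2 + 5×3 = 28
F: 5×5 + 3×3 + 5×3 + 5×4 = 69

A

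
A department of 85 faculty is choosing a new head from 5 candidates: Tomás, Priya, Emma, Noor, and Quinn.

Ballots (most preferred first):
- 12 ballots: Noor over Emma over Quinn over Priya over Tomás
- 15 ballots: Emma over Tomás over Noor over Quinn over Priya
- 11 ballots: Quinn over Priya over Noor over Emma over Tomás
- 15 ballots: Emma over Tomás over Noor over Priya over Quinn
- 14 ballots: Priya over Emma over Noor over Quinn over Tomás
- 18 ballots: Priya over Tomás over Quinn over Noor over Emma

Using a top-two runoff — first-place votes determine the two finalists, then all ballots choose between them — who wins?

Priya

Round 1 first-place votes: Tomás 0, Priya 32, Emma 30, Noor 12, Quinn 11. Priya and Emma advance.
Runoff: Priya is ranked above Emma on 43 ballots, Emma above Priya on 42.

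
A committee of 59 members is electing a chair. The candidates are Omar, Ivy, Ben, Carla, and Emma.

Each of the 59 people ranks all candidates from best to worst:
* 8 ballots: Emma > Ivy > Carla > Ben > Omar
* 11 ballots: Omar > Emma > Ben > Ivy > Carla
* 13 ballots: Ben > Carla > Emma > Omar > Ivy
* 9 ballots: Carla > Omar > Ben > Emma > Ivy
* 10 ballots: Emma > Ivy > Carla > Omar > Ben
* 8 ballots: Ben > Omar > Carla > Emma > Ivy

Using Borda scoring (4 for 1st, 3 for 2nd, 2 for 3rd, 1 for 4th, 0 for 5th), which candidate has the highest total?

Omar: 8×0 + 11×4 + 13×1 + 9×3 + 10×1 + 8×3 = 118
Ivy: 8×3 + 11×1 + 13×0 + 9×0 + 10×3 + 8×0 = 65
Ben: 8×1 + 11×2 + 13×4 + 9×2 + 10×0 + 8×4 = 132
Carla: 8×2 + 11×0 + 13×3 + 9×4 + 10×2 + 8×2 = 127
Emma: 8×4 + 11×3 + 13×2 + 9×1 + 10×4 + 8×1 = 148

Emma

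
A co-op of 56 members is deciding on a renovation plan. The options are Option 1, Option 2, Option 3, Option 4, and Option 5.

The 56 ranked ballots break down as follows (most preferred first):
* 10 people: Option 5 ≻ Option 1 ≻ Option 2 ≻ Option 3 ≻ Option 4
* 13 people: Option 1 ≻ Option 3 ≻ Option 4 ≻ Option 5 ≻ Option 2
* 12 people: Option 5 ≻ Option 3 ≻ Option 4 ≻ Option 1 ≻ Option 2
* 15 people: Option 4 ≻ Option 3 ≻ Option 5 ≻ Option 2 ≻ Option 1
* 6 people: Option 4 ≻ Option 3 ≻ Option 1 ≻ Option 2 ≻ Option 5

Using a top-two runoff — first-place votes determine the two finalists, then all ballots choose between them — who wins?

Round 1 first-place votes: Option 1 13, Option 2 0, Option 3 0, Option 4 21, Option 5 22. Option 5 and Option 4 advance.
Runoff: Option 5 is ranked above Option 4 on 22 ballots, Option 4 above Option 5 on 34.

Option 4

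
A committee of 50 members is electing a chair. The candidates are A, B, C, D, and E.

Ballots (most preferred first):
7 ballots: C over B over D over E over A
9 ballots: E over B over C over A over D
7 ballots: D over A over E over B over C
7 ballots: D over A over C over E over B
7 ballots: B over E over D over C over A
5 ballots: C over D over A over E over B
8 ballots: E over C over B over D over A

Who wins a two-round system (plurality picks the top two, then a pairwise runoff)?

Round 1 first-place votes: A 0, B 7, C 12, D 14, E 17. E and D advance.
Runoff: E is ranked above D on 24 ballots, D above E on 26.

D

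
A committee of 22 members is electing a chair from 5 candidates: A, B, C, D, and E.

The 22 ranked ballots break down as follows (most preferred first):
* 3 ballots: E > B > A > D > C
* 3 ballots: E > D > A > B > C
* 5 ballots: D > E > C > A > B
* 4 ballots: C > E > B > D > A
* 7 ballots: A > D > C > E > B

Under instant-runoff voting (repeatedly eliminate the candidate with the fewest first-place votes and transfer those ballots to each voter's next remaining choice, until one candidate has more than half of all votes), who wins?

E

Round 1: A 7, B 0, C 4, D 5, E 6. B eliminated.
Round 2: A 7, C 4, D 5, E 6. C eliminated.
Round 3: A 7, D 5, E 10. D eliminated.
Round 4: A 7, E 15. E has a majority (≥12).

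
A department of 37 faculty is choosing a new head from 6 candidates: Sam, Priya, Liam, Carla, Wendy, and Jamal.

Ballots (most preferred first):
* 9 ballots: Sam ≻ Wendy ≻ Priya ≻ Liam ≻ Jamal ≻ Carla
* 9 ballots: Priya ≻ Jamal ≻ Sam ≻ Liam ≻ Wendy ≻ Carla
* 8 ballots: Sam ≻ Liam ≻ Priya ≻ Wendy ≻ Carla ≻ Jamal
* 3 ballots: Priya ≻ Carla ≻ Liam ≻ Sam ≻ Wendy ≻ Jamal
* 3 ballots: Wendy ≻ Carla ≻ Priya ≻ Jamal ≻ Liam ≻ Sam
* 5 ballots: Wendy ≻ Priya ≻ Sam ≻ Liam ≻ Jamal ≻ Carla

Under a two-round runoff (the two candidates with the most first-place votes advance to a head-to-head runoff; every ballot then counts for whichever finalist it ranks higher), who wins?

Priya

Round 1 first-place votes: Sam 17, Priya 12, Liam 0, Carla 0, Wendy 8, Jamal 0. Sam and Priya advance.
Runoff: Sam is ranked above Priya on 17 ballots, Priya above Sam on 20.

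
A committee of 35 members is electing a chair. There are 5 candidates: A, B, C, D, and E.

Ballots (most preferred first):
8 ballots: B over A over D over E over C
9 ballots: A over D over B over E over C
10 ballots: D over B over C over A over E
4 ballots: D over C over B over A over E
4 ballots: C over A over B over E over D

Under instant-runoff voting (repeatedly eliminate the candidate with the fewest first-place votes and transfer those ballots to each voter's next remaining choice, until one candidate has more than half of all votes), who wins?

A

Round 1: A 9, B 8, C 4, D 14, E 0. E eliminated.
Round 2: A 9, B 8, C 4, D 14. C eliminated.
Round 3: A 13, B 8, D 14. B eliminated.
Round 4: A 21, D 14. A has a majority (≥18).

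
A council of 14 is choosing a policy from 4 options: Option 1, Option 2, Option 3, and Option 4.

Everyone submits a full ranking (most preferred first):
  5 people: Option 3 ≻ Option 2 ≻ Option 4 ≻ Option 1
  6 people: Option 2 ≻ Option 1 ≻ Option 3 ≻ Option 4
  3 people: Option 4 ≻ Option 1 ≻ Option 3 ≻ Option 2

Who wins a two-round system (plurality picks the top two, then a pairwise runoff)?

Round 1 first-place votes: Option 1 0, Option 2 6, Option 3 5, Option 4 3. Option 2 and Option 3 advance.
Runoff: Option 2 is ranked above Option 3 on 6 ballots, Option 3 above Option 2 on 8.

Option 3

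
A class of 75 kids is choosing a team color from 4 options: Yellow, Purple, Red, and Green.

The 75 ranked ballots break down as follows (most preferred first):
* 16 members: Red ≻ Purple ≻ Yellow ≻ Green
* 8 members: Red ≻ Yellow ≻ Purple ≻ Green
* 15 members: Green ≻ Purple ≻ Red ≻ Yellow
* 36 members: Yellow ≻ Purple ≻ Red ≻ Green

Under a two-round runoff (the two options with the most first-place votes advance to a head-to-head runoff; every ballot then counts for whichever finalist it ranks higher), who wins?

Red

Round 1 first-place votes: Yellow 36, Purple 0, Red 24, Green 15. Yellow and Red advance.
Runoff: Yellow is ranked above Red on 36 ballots, Red above Yellow on 39.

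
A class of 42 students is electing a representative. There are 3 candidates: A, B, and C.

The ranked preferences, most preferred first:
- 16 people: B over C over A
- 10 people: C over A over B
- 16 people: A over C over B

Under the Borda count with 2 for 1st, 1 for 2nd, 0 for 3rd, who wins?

C

A: 16×0 + 10×1 + 16×2 = 42
B: 16×2 + 10×0 + 16×0 = 32
C: 16×1 + 10×2 + 16×1 = 52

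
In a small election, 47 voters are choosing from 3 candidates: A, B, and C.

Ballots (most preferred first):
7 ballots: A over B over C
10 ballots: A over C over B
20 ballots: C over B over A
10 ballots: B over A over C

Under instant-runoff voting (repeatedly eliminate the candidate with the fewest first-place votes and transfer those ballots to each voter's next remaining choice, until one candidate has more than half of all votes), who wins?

Round 1: A 17, B 10, C 20. B eliminated.
Round 2: A 27, C 20. A has a majority (≥24).

A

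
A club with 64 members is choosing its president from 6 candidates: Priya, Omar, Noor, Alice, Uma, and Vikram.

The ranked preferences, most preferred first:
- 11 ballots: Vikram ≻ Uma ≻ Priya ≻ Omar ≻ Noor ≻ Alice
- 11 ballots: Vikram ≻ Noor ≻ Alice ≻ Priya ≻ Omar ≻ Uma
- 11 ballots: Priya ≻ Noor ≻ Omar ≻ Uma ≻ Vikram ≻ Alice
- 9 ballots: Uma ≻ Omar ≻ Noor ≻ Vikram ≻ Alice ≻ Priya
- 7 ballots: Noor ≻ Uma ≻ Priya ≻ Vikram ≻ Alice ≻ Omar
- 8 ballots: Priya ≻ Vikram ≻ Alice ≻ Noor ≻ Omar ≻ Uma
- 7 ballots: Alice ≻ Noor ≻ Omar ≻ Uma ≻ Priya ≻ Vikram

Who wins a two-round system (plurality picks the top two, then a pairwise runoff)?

Priya

Round 1 first-place votes: Priya 19, Omar 0, Noor 7, Alice 7, Uma 9, Vikram 22. Vikram and Priya advance.
Runoff: Vikram is ranked above Priya on 31 ballots, Priya above Vikram on 33.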